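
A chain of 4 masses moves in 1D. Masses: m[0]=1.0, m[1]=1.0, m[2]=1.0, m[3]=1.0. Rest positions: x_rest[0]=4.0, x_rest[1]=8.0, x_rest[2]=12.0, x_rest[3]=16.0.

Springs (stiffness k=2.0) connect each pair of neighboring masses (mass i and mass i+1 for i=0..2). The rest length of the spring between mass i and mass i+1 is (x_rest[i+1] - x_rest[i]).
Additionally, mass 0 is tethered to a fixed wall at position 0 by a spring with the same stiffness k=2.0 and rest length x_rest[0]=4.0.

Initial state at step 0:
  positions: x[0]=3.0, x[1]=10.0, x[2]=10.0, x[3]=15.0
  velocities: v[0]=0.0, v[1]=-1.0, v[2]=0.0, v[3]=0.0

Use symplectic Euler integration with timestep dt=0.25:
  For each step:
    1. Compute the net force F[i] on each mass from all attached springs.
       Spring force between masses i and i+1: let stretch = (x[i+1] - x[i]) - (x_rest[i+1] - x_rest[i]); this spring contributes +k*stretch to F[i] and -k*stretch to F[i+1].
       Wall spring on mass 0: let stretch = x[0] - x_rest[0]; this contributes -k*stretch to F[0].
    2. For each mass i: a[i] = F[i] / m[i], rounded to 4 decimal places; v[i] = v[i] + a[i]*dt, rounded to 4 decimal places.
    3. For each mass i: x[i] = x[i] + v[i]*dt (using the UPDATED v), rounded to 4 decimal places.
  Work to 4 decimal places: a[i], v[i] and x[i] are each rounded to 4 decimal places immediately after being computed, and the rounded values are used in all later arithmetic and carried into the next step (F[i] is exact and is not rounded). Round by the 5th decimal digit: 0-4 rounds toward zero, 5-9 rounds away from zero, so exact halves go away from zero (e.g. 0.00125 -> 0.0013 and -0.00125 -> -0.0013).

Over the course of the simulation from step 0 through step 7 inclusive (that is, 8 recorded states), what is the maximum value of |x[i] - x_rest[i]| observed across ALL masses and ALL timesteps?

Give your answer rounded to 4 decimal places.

Step 0: x=[3.0000 10.0000 10.0000 15.0000] v=[0.0000 -1.0000 0.0000 0.0000]
Step 1: x=[3.5000 8.8750 10.6250 14.8750] v=[2.0000 -4.5000 2.5000 -0.5000]
Step 2: x=[4.2344 7.2969 11.5625 14.7188] v=[2.9375 -6.3125 3.7500 -0.6250]
Step 3: x=[4.8223 5.8692 12.3614 14.6680] v=[2.3516 -5.7110 3.1954 -0.2032]
Step 4: x=[4.9383 5.1221 12.6371 14.8289] v=[0.4639 -2.9884 1.1026 0.6435]
Step 5: x=[4.4600 5.2914 12.2474 15.2158] v=[-1.9134 0.6772 -1.5590 1.5476]
Step 6: x=[3.5281 6.2263 11.3592 15.7317] v=[-3.7277 3.7395 -3.5528 2.0634]
Step 7: x=[2.4924 7.4655 10.3760 16.2010] v=[-4.1427 4.9569 -3.9330 1.8772]
Max displacement = 2.8779

Answer: 2.8779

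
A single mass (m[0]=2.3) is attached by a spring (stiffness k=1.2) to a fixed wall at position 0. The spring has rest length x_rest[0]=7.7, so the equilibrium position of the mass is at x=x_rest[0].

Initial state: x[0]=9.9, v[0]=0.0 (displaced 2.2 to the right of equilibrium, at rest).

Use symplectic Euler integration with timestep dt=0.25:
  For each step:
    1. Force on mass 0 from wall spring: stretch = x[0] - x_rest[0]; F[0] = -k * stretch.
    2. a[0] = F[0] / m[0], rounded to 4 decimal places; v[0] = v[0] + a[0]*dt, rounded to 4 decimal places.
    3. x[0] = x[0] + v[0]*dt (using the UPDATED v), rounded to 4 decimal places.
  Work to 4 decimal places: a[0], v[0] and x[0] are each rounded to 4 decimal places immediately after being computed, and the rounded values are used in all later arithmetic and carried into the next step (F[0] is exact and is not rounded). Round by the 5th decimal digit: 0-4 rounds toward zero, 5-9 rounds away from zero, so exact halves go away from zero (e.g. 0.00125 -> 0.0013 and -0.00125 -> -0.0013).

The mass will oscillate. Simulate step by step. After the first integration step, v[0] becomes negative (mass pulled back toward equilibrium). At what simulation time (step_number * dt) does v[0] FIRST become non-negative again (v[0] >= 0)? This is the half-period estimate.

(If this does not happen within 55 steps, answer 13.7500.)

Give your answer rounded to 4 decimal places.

Step 0: x=[9.9000] v=[0.0000]
Step 1: x=[9.8283] v=[-0.2870]
Step 2: x=[9.6872] v=[-0.5646]
Step 3: x=[9.4813] v=[-0.8238]
Step 4: x=[9.2173] v=[-1.0562]
Step 5: x=[8.9038] v=[-1.2541]
Step 6: x=[8.5510] v=[-1.4111]
Step 7: x=[8.1705] v=[-1.5221]
Step 8: x=[7.7746] v=[-1.5835]
Step 9: x=[7.3763] v=[-1.5932]
Step 10: x=[6.9886] v=[-1.5510]
Step 11: x=[6.6241] v=[-1.4582]
Step 12: x=[6.2946] v=[-1.3179]
Step 13: x=[6.0110] v=[-1.1346]
Step 14: x=[5.7824] v=[-0.9143]
Step 15: x=[5.6164] v=[-0.6642]
Step 16: x=[5.5183] v=[-0.3924]
Step 17: x=[5.4914] v=[-0.1078]
Step 18: x=[5.5365] v=[0.1803]
First v>=0 after going negative at step 18, time=4.5000

Answer: 4.5000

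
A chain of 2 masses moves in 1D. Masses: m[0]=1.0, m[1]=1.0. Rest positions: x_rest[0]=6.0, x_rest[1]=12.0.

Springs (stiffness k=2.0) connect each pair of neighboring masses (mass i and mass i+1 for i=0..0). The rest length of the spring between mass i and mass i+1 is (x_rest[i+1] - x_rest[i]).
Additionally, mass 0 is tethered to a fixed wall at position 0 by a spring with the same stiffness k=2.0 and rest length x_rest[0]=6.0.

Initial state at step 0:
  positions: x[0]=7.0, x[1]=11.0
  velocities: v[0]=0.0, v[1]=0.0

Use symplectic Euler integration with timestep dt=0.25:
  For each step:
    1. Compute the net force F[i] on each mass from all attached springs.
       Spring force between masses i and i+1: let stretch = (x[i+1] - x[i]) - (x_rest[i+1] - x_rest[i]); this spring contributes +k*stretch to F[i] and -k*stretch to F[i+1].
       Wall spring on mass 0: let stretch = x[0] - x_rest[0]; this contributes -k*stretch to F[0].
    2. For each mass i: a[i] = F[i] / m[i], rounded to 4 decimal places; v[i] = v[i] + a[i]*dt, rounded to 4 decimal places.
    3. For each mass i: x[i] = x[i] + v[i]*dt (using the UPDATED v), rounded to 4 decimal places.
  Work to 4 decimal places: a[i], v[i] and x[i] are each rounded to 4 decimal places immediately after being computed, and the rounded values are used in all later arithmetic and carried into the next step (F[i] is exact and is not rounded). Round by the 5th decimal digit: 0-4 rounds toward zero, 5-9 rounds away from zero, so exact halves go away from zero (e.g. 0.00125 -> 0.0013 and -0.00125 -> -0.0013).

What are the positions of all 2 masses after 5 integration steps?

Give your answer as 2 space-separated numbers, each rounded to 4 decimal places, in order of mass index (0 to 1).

Step 0: x=[7.0000 11.0000] v=[0.0000 0.0000]
Step 1: x=[6.6250 11.2500] v=[-1.5000 1.0000]
Step 2: x=[6.0000 11.6719] v=[-2.5000 1.6875]
Step 3: x=[5.3340 12.1348] v=[-2.6641 1.8516]
Step 4: x=[4.8513 12.4976] v=[-1.9307 1.4512]
Step 5: x=[4.7180 12.6546] v=[-0.5332 0.6281]

Answer: 4.7180 12.6546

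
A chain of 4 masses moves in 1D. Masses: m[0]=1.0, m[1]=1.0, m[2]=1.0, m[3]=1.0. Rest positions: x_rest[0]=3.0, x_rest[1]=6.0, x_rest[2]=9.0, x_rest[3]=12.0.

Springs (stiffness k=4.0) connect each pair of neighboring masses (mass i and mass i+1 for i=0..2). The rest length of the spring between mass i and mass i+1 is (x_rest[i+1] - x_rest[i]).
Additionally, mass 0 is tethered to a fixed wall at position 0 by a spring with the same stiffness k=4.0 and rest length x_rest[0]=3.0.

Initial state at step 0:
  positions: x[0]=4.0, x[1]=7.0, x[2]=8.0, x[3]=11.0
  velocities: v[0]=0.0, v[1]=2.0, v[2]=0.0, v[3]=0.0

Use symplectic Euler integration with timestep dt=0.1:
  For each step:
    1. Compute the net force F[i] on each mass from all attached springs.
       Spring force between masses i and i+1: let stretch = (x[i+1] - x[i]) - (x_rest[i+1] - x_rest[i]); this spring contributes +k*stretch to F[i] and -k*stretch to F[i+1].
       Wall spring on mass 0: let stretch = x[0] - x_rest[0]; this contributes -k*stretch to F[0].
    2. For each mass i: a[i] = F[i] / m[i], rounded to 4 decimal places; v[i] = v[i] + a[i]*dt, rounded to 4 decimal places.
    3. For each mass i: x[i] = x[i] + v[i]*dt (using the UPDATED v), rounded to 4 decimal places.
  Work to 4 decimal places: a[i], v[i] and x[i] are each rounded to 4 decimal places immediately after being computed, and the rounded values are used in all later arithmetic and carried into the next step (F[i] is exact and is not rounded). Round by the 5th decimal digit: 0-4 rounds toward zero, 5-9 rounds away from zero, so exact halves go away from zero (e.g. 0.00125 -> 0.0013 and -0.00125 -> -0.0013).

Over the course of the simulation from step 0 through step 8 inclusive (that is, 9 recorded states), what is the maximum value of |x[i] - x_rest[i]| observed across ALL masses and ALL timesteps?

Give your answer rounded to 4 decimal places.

Step 0: x=[4.0000 7.0000 8.0000 11.0000] v=[0.0000 2.0000 0.0000 0.0000]
Step 1: x=[3.9600 7.1200 8.0800 11.0000] v=[-0.4000 1.2000 0.8000 0.0000]
Step 2: x=[3.8880 7.1520 8.2384 11.0032] v=[-0.7200 0.3200 1.5840 0.0320]
Step 3: x=[3.7910 7.0969 8.4639 11.0158] v=[-0.9696 -0.5510 2.2554 0.1261]
Step 4: x=[3.6746 6.9642 8.7368 11.0463] v=[-1.1636 -1.3266 2.7294 0.3053]
Step 5: x=[3.5428 6.7709 9.0312 11.1045] v=[-1.3176 -1.9334 2.9442 0.5815]
Step 6: x=[3.3985 6.5389 9.3181 11.1997] v=[-1.4435 -2.3205 2.8694 0.9522]
Step 7: x=[3.2438 6.2924 9.5691 11.3397] v=[-1.5467 -2.4650 2.5104 1.3996]
Step 8: x=[3.0813 6.0550 9.7599 11.5288] v=[-1.6248 -2.3738 1.9080 1.8914]
Max displacement = 1.1520

Answer: 1.1520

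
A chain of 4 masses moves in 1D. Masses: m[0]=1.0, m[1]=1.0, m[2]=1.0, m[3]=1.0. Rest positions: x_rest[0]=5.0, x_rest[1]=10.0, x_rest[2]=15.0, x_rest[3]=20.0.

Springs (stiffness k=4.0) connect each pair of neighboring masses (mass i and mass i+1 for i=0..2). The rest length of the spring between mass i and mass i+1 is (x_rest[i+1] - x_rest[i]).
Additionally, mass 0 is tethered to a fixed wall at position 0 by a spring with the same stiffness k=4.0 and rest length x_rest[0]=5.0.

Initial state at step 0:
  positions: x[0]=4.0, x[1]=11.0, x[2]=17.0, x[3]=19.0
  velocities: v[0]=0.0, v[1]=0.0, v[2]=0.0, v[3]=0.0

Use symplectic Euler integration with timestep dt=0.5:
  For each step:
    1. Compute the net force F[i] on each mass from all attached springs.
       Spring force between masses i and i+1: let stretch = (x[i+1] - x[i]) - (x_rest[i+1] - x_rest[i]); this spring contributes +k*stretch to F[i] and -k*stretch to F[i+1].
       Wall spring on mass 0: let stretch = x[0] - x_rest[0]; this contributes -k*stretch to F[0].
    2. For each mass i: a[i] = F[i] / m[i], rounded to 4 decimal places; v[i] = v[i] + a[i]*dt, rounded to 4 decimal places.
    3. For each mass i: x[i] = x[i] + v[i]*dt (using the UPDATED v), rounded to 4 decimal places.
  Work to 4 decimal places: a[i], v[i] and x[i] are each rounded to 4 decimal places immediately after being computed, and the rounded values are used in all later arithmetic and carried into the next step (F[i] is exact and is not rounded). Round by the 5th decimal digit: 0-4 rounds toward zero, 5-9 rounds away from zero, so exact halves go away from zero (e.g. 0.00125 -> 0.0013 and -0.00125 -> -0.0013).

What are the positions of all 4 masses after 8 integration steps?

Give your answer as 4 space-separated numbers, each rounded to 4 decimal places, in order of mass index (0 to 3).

Answer: 6.0000 9.0000 13.0000 21.0000

Derivation:
Step 0: x=[4.0000 11.0000 17.0000 19.0000] v=[0.0000 0.0000 0.0000 0.0000]
Step 1: x=[7.0000 10.0000 13.0000 22.0000] v=[6.0000 -2.0000 -8.0000 6.0000]
Step 2: x=[6.0000 9.0000 15.0000 21.0000] v=[-2.0000 -2.0000 4.0000 -2.0000]
Step 3: x=[2.0000 11.0000 17.0000 19.0000] v=[-8.0000 4.0000 4.0000 -4.0000]
Step 4: x=[5.0000 10.0000 15.0000 20.0000] v=[6.0000 -2.0000 -4.0000 2.0000]
Step 5: x=[8.0000 9.0000 13.0000 21.0000] v=[6.0000 -2.0000 -4.0000 2.0000]
Step 6: x=[4.0000 11.0000 15.0000 19.0000] v=[-8.0000 4.0000 4.0000 -4.0000]
Step 7: x=[3.0000 10.0000 17.0000 18.0000] v=[-2.0000 -2.0000 4.0000 -2.0000]
Step 8: x=[6.0000 9.0000 13.0000 21.0000] v=[6.0000 -2.0000 -8.0000 6.0000]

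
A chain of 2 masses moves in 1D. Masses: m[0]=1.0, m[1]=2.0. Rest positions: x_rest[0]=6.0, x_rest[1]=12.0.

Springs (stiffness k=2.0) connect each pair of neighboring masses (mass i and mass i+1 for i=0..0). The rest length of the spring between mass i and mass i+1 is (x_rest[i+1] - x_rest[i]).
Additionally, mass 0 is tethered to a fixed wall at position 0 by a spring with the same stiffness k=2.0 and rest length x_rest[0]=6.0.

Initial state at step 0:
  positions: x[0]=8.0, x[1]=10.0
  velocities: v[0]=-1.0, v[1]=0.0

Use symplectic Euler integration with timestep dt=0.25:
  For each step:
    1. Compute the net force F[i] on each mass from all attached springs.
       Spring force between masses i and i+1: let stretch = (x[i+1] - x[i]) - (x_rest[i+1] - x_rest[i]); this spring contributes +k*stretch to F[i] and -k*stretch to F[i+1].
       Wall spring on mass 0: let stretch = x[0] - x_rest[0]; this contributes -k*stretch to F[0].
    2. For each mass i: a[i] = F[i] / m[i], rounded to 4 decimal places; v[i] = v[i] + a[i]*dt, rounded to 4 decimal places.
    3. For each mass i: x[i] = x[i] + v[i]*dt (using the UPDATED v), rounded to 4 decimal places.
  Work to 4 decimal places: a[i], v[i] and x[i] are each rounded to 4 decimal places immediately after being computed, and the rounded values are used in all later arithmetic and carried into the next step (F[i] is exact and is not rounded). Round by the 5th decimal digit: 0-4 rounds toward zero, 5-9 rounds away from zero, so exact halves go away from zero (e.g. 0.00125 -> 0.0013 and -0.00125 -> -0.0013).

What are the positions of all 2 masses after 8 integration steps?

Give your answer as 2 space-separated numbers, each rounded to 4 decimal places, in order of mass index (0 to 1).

Answer: 5.7453 11.4259

Derivation:
Step 0: x=[8.0000 10.0000] v=[-1.0000 0.0000]
Step 1: x=[7.0000 10.2500] v=[-4.0000 1.0000]
Step 2: x=[5.5313 10.6719] v=[-5.8750 1.6875]
Step 3: x=[4.0137 11.1475] v=[-6.0704 1.9024]
Step 4: x=[2.8861 11.5523] v=[-4.5104 1.6190]
Step 5: x=[2.4810 11.7904] v=[-1.6204 0.9525]
Step 6: x=[2.9295 11.8217] v=[1.7938 0.1252]
Step 7: x=[4.1233 11.6722] v=[4.7752 -0.5979]
Step 8: x=[5.7453 11.4259] v=[6.4880 -0.9851]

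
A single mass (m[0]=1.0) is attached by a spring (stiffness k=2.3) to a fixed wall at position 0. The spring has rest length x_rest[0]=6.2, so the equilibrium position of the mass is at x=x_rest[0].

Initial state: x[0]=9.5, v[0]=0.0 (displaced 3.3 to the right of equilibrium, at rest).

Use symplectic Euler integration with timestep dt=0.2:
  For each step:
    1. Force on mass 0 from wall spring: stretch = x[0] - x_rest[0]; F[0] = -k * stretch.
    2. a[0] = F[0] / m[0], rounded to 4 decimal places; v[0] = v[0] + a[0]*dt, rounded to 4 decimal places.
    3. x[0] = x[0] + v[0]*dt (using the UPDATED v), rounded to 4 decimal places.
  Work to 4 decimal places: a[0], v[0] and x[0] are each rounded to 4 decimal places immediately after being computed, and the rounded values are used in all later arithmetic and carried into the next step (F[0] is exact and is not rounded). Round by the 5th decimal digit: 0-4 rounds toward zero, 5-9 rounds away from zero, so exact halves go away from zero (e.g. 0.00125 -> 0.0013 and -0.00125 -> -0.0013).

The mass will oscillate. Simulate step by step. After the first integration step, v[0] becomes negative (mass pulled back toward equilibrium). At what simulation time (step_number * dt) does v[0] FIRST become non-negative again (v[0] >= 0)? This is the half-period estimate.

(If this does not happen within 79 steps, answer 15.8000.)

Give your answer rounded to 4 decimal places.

Answer: 2.2000

Derivation:
Step 0: x=[9.5000] v=[0.0000]
Step 1: x=[9.1964] v=[-1.5180]
Step 2: x=[8.6171] v=[-2.8963]
Step 3: x=[7.8155] v=[-4.0082]
Step 4: x=[6.8652] v=[-4.7513]
Step 5: x=[5.8537] v=[-5.0573]
Step 6: x=[4.8741] v=[-4.8980]
Step 7: x=[4.0165] v=[-4.2881]
Step 8: x=[3.3598] v=[-3.2837]
Step 9: x=[2.9644] v=[-1.9772]
Step 10: x=[2.8666] v=[-0.4888]
Step 11: x=[3.0755] v=[1.0446]
First v>=0 after going negative at step 11, time=2.2000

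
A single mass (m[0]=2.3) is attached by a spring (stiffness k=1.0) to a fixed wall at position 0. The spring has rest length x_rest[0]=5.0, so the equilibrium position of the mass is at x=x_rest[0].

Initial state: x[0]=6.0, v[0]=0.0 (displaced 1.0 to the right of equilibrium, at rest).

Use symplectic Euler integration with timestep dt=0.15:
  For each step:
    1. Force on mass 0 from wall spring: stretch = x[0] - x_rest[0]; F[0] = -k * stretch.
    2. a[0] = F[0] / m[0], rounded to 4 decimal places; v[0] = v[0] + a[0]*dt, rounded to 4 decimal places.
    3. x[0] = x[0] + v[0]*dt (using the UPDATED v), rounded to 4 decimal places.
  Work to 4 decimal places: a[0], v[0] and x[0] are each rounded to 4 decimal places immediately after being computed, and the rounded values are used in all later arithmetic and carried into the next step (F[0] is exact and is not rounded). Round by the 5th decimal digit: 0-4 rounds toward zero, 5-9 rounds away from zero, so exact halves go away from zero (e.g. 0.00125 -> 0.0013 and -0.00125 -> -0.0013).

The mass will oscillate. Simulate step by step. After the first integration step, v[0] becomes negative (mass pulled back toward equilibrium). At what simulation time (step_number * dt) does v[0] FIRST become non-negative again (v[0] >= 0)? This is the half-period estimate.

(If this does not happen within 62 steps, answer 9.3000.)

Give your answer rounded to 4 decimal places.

Step 0: x=[6.0000] v=[0.0000]
Step 1: x=[5.9902] v=[-0.0652]
Step 2: x=[5.9707] v=[-0.1298]
Step 3: x=[5.9417] v=[-0.1931]
Step 4: x=[5.9035] v=[-0.2545]
Step 5: x=[5.8565] v=[-0.3134]
Step 6: x=[5.8011] v=[-0.3693]
Step 7: x=[5.7379] v=[-0.4215]
Step 8: x=[5.6675] v=[-0.4696]
Step 9: x=[5.5905] v=[-0.5131]
Step 10: x=[5.5078] v=[-0.5516]
Step 11: x=[5.4201] v=[-0.5847]
Step 12: x=[5.3283] v=[-0.6121]
Step 13: x=[5.2333] v=[-0.6335]
Step 14: x=[5.1360] v=[-0.6487]
Step 15: x=[5.0374] v=[-0.6576]
Step 16: x=[4.9384] v=[-0.6600]
Step 17: x=[4.8400] v=[-0.6560]
Step 18: x=[4.7432] v=[-0.6456]
Step 19: x=[4.6489] v=[-0.6288]
Step 20: x=[4.5580] v=[-0.6059]
Step 21: x=[4.4714] v=[-0.5771]
Step 22: x=[4.3900] v=[-0.5426]
Step 23: x=[4.3146] v=[-0.5028]
Step 24: x=[4.2459] v=[-0.4581]
Step 25: x=[4.1846] v=[-0.4089]
Step 26: x=[4.1312] v=[-0.3557]
Step 27: x=[4.0864] v=[-0.2990]
Step 28: x=[4.0505] v=[-0.2394]
Step 29: x=[4.0239] v=[-0.1775]
Step 30: x=[4.0068] v=[-0.1138]
Step 31: x=[3.9995] v=[-0.0490]
Step 32: x=[4.0019] v=[0.0163]
First v>=0 after going negative at step 32, time=4.8000

Answer: 4.8000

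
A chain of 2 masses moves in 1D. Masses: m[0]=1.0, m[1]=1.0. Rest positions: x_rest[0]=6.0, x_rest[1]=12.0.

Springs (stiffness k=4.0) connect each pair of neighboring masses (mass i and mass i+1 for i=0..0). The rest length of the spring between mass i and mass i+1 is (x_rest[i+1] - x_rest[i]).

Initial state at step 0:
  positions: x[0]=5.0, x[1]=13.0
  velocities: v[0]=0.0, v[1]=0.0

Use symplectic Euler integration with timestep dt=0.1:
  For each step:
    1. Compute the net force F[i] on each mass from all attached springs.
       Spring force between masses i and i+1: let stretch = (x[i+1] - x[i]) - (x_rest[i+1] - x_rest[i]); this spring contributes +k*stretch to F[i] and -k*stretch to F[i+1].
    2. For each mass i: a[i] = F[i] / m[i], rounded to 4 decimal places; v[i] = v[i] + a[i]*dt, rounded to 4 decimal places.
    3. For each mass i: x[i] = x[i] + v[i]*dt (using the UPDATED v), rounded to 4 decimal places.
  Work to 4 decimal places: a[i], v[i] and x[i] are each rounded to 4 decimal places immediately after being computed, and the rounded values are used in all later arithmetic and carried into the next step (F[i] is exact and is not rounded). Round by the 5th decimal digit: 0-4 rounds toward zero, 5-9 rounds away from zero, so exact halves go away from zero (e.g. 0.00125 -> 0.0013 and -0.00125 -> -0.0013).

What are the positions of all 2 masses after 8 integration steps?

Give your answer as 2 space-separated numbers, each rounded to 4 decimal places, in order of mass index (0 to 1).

Answer: 6.7531 11.2469

Derivation:
Step 0: x=[5.0000 13.0000] v=[0.0000 0.0000]
Step 1: x=[5.0800 12.9200] v=[0.8000 -0.8000]
Step 2: x=[5.2336 12.7664] v=[1.5360 -1.5360]
Step 3: x=[5.4485 12.5515] v=[2.1491 -2.1491]
Step 4: x=[5.7075 12.2925] v=[2.5903 -2.5903]
Step 5: x=[5.9899 12.0101] v=[2.8243 -2.8243]
Step 6: x=[6.2731 11.7269] v=[2.8324 -2.8324]
Step 7: x=[6.5345 11.4655] v=[2.6139 -2.6139]
Step 8: x=[6.7531 11.2469] v=[2.1863 -2.1863]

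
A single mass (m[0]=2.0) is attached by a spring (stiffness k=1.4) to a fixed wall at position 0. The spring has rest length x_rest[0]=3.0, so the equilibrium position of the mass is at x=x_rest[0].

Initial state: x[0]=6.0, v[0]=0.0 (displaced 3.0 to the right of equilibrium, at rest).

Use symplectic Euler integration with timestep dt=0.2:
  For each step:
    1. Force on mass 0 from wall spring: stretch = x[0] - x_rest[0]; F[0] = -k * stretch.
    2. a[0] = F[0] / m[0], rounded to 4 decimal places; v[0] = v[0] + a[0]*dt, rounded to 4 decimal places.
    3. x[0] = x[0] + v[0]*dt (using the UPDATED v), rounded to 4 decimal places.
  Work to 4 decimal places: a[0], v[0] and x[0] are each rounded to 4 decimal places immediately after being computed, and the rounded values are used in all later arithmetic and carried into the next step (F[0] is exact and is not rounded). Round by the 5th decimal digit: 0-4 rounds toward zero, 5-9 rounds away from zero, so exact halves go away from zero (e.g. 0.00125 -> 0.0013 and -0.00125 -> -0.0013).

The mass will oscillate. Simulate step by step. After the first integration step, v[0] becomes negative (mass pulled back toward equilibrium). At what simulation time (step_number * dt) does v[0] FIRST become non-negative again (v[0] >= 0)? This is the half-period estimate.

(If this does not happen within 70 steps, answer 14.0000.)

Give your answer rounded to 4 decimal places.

Step 0: x=[6.0000] v=[0.0000]
Step 1: x=[5.9160] v=[-0.4200]
Step 2: x=[5.7504] v=[-0.8282]
Step 3: x=[5.5077] v=[-1.2133]
Step 4: x=[5.1948] v=[-1.5644]
Step 5: x=[4.8205] v=[-1.8717]
Step 6: x=[4.3952] v=[-2.1266]
Step 7: x=[3.9308] v=[-2.3219]
Step 8: x=[3.4404] v=[-2.4522]
Step 9: x=[2.9376] v=[-2.5139]
Step 10: x=[2.4366] v=[-2.5052]
Step 11: x=[1.9513] v=[-2.4263]
Step 12: x=[1.4954] v=[-2.2795]
Step 13: x=[1.0816] v=[-2.0689]
Step 14: x=[0.7215] v=[-1.8003]
Step 15: x=[0.4252] v=[-1.4813]
Step 16: x=[0.2010] v=[-1.1208]
Step 17: x=[0.0552] v=[-0.7289]
Step 18: x=[-0.0081] v=[-0.3166]
Step 19: x=[0.0128] v=[0.1045]
First v>=0 after going negative at step 19, time=3.8000

Answer: 3.8000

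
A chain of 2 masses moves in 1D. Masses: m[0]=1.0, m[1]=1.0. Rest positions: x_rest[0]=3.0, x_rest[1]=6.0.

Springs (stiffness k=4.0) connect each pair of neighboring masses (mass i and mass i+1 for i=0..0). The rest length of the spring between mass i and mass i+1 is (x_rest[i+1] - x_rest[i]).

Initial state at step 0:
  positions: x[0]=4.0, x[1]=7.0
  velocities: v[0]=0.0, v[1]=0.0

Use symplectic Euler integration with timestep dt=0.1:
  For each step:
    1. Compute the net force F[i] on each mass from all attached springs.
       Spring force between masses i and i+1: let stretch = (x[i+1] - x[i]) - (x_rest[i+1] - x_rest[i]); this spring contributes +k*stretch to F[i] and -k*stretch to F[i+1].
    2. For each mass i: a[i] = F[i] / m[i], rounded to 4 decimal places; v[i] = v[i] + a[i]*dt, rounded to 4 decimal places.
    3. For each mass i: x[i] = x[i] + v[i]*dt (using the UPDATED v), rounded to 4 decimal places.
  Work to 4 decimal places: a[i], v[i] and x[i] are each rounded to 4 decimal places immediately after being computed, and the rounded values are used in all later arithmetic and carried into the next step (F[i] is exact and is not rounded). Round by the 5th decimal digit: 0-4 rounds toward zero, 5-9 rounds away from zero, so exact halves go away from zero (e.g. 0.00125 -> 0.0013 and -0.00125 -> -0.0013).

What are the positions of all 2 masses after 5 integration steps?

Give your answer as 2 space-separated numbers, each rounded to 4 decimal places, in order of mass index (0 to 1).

Step 0: x=[4.0000 7.0000] v=[0.0000 0.0000]
Step 1: x=[4.0000 7.0000] v=[0.0000 0.0000]
Step 2: x=[4.0000 7.0000] v=[0.0000 0.0000]
Step 3: x=[4.0000 7.0000] v=[0.0000 0.0000]
Step 4: x=[4.0000 7.0000] v=[0.0000 0.0000]
Step 5: x=[4.0000 7.0000] v=[0.0000 0.0000]

Answer: 4.0000 7.0000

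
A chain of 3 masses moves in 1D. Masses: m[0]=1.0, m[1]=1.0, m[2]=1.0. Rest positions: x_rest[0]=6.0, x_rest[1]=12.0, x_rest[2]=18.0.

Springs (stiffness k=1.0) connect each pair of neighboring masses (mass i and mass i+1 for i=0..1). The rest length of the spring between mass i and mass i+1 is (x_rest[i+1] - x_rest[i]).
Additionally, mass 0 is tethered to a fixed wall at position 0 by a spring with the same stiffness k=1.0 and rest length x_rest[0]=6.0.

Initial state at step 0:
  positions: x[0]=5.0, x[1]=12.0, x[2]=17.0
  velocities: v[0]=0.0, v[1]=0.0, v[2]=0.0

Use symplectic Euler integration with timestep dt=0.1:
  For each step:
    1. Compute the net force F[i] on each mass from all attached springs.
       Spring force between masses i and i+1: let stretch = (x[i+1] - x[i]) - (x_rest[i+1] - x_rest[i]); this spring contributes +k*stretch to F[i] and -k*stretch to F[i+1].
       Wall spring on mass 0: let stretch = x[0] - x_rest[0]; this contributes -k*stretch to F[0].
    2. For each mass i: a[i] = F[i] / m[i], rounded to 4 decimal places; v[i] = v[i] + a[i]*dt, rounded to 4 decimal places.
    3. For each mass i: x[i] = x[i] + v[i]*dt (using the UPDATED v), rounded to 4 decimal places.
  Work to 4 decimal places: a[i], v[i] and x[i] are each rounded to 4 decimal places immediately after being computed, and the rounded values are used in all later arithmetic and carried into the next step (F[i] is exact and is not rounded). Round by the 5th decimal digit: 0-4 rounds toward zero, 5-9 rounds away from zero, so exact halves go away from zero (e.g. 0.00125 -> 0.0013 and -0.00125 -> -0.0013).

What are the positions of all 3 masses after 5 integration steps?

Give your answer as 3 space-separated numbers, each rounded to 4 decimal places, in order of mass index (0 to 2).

Step 0: x=[5.0000 12.0000 17.0000] v=[0.0000 0.0000 0.0000]
Step 1: x=[5.0200 11.9800 17.0100] v=[0.2000 -0.2000 0.1000]
Step 2: x=[5.0594 11.9407 17.0297] v=[0.3940 -0.3930 0.1970]
Step 3: x=[5.1170 11.8835 17.0585] v=[0.5762 -0.5722 0.2881]
Step 4: x=[5.1911 11.8104 17.0956] v=[0.7412 -0.7314 0.3706]
Step 5: x=[5.2795 11.7239 17.1398] v=[0.8840 -0.8648 0.4421]

Answer: 5.2795 11.7239 17.1398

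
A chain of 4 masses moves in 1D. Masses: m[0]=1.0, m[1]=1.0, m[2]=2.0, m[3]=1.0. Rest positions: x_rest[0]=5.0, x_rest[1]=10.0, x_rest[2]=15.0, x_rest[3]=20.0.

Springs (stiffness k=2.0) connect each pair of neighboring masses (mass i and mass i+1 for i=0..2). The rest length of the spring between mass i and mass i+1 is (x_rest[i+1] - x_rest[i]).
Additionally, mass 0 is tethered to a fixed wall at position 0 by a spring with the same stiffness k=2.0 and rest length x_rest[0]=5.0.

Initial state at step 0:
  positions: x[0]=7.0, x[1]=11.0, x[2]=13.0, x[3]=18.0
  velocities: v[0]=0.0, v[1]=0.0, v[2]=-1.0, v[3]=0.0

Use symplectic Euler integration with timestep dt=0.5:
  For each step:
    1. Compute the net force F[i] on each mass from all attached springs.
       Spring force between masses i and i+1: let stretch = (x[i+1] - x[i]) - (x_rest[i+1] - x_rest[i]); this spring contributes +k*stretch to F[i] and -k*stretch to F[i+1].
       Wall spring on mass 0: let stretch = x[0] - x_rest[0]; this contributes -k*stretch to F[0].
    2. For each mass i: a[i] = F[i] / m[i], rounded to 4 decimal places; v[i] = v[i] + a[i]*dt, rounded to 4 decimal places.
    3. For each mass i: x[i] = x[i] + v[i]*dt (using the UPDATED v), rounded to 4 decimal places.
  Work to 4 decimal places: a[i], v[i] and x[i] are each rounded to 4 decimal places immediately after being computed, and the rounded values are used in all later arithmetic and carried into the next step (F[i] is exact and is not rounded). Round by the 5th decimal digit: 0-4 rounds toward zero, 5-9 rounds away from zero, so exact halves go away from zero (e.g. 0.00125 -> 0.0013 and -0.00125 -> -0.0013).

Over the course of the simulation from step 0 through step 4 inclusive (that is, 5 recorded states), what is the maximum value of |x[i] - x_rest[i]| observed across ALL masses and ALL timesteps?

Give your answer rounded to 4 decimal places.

Answer: 3.1250

Derivation:
Step 0: x=[7.0000 11.0000 13.0000 18.0000] v=[0.0000 0.0000 -1.0000 0.0000]
Step 1: x=[5.5000 10.0000 13.2500 18.0000] v=[-3.0000 -2.0000 0.5000 0.0000]
Step 2: x=[3.5000 8.3750 13.8750 18.1250] v=[-4.0000 -3.2500 1.2500 0.2500]
Step 3: x=[2.1875 7.0625 14.1875 18.6250] v=[-2.6250 -2.6250 0.6250 1.0000]
Step 4: x=[2.2188 6.8750 13.8281 19.4063] v=[0.0625 -0.3750 -0.7188 1.5625]
Max displacement = 3.1250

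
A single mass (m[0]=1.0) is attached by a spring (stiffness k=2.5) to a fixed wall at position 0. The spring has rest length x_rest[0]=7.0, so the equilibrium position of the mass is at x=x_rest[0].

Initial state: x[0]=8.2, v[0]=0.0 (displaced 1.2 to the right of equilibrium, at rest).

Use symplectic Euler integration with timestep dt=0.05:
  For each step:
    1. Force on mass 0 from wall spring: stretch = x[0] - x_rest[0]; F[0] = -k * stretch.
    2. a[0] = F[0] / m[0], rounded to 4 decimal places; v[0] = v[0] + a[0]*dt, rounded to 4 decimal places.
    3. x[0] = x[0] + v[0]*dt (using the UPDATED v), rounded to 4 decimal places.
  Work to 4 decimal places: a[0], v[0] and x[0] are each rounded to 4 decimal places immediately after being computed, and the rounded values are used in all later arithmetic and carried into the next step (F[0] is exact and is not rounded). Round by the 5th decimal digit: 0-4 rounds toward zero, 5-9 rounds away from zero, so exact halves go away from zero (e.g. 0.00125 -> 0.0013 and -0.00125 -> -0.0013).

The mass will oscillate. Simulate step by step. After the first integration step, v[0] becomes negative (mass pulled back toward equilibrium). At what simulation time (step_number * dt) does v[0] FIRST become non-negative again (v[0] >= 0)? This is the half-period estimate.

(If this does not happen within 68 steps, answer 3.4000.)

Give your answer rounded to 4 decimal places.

Step 0: x=[8.2000] v=[0.0000]
Step 1: x=[8.1925] v=[-0.1500]
Step 2: x=[8.1775] v=[-0.2991]
Step 3: x=[8.1552] v=[-0.4463]
Step 4: x=[8.1257] v=[-0.5907]
Step 5: x=[8.0891] v=[-0.7314]
Step 6: x=[8.0457] v=[-0.8675]
Step 7: x=[7.9958] v=[-0.9982]
Step 8: x=[7.9397] v=[-1.1227]
Step 9: x=[7.8777] v=[-1.2402]
Step 10: x=[7.8102] v=[-1.3499]
Step 11: x=[7.7376] v=[-1.4512]
Step 12: x=[7.6604] v=[-1.5434]
Step 13: x=[7.5791] v=[-1.6260]
Step 14: x=[7.4942] v=[-1.6984]
Step 15: x=[7.4062] v=[-1.7602]
Step 16: x=[7.3157] v=[-1.8110]
Step 17: x=[7.2232] v=[-1.8505]
Step 18: x=[7.1293] v=[-1.8784]
Step 19: x=[7.0346] v=[-1.8946]
Step 20: x=[6.9397] v=[-1.8989]
Step 21: x=[6.8451] v=[-1.8914]
Step 22: x=[6.7515] v=[-1.8720]
Step 23: x=[6.6595] v=[-1.8409]
Step 24: x=[6.5696] v=[-1.7983]
Step 25: x=[6.4824] v=[-1.7445]
Step 26: x=[6.3984] v=[-1.6798]
Step 27: x=[6.3182] v=[-1.6046]
Step 28: x=[6.2422] v=[-1.5194]
Step 29: x=[6.1710] v=[-1.4247]
Step 30: x=[6.1049] v=[-1.3211]
Step 31: x=[6.0444] v=[-1.2092]
Step 32: x=[5.9899] v=[-1.0898]
Step 33: x=[5.9417] v=[-0.9635]
Step 34: x=[5.9001] v=[-0.8312]
Step 35: x=[5.8654] v=[-0.6937]
Step 36: x=[5.8378] v=[-0.5519]
Step 37: x=[5.8175] v=[-0.4066]
Step 38: x=[5.8046] v=[-0.2588]
Step 39: x=[5.7991] v=[-0.1094]
Step 40: x=[5.8011] v=[0.0407]
First v>=0 after going negative at step 40, time=2.0000

Answer: 2.0000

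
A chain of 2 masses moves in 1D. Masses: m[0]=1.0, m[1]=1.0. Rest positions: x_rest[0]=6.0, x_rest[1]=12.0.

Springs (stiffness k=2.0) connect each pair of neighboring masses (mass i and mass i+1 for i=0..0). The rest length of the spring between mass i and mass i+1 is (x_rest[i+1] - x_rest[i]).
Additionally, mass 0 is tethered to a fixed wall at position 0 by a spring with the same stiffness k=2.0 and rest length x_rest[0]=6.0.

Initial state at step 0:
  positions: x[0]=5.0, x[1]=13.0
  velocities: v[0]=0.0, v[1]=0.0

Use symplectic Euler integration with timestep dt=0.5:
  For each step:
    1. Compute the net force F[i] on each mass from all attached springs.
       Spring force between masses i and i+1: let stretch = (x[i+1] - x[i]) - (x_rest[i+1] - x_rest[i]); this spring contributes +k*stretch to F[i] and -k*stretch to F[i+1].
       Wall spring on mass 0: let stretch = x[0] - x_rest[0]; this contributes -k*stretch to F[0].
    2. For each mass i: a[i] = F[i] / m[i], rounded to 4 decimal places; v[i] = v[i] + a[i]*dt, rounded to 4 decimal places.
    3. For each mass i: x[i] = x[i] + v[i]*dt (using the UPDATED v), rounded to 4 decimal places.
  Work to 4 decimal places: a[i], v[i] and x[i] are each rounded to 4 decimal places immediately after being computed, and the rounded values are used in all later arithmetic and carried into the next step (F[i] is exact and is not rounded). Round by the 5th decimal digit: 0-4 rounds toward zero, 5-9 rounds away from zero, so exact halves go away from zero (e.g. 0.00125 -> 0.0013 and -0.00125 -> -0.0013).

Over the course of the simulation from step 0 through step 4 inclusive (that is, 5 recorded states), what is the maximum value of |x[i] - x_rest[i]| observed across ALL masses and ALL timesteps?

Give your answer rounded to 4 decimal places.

Answer: 1.5000

Derivation:
Step 0: x=[5.0000 13.0000] v=[0.0000 0.0000]
Step 1: x=[6.5000 12.0000] v=[3.0000 -2.0000]
Step 2: x=[7.5000 11.2500] v=[2.0000 -1.5000]
Step 3: x=[6.6250 11.6250] v=[-1.7500 0.7500]
Step 4: x=[4.9375 12.5000] v=[-3.3750 1.7500]
Max displacement = 1.5000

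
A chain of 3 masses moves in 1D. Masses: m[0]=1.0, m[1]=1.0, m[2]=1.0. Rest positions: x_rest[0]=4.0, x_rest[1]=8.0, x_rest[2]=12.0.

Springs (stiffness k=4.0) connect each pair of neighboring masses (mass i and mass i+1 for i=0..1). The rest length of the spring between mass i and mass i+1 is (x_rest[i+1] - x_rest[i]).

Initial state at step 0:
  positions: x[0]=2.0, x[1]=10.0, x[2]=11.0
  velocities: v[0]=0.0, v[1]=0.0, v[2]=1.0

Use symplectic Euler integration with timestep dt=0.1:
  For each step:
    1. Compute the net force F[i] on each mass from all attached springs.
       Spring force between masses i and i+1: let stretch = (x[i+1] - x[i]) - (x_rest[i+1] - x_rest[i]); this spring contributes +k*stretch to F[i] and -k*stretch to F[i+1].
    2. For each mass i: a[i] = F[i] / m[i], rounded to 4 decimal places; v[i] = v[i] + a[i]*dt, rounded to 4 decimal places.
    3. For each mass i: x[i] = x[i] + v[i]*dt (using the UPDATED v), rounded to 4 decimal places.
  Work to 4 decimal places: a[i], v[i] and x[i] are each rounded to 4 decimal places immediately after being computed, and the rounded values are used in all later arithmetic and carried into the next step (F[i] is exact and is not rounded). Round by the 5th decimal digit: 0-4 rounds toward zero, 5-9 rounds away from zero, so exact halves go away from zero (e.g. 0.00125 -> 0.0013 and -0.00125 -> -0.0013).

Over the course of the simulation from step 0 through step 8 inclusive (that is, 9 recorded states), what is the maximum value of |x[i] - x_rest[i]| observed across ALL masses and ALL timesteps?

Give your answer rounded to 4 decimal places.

Answer: 2.4307

Derivation:
Step 0: x=[2.0000 10.0000 11.0000] v=[0.0000 0.0000 1.0000]
Step 1: x=[2.1600 9.7200 11.2200] v=[1.6000 -2.8000 2.2000]
Step 2: x=[2.4624 9.1976 11.5400] v=[3.0240 -5.2240 3.2000]
Step 3: x=[2.8742 8.4995 11.9263] v=[4.1181 -6.9811 3.8630]
Step 4: x=[3.3510 7.7135 12.3355] v=[4.7682 -7.8605 4.0923]
Step 5: x=[3.8423 6.9378 12.7199] v=[4.9132 -7.7567 3.8435]
Step 6: x=[4.2974 6.2696 13.0330] v=[4.5514 -6.6821 3.1307]
Step 7: x=[4.6714 5.7930 13.2355] v=[3.7403 -4.7656 2.0253]
Step 8: x=[4.9303 5.5693 13.3003] v=[2.5889 -2.2372 0.6483]
Max displacement = 2.4307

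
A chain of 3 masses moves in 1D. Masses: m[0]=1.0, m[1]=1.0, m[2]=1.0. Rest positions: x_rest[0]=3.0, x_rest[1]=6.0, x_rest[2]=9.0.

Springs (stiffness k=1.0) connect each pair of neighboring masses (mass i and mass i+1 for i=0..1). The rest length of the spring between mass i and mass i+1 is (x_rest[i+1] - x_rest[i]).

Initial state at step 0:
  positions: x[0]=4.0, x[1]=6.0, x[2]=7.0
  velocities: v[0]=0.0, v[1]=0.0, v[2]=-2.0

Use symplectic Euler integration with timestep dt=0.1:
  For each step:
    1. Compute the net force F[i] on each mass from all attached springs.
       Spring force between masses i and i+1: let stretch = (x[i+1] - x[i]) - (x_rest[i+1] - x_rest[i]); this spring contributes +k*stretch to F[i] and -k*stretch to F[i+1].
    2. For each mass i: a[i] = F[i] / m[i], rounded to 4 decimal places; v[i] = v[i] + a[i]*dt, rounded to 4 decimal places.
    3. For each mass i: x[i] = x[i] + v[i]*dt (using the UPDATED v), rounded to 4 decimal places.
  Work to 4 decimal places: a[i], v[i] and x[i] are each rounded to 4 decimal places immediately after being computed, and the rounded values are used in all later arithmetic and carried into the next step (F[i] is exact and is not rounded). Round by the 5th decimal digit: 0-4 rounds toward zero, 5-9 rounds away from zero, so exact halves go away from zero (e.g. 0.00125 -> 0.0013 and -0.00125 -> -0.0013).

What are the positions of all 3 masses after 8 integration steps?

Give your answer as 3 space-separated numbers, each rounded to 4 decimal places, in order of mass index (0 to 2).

Answer: 3.6366 5.5455 6.2179

Derivation:
Step 0: x=[4.0000 6.0000 7.0000] v=[0.0000 0.0000 -2.0000]
Step 1: x=[3.9900 5.9900 6.8200] v=[-0.1000 -0.1000 -1.8000]
Step 2: x=[3.9700 5.9683 6.6617] v=[-0.2000 -0.2170 -1.5830]
Step 3: x=[3.9400 5.9336 6.5265] v=[-0.3002 -0.3475 -1.3523]
Step 4: x=[3.8999 5.8848 6.4153] v=[-0.4008 -0.4876 -1.1116]
Step 5: x=[3.8497 5.8215 6.3288] v=[-0.5023 -0.6330 -0.8647]
Step 6: x=[3.7892 5.7436 6.2673] v=[-0.6051 -0.7795 -0.6154]
Step 7: x=[3.7182 5.6513 6.2305] v=[-0.7097 -0.9226 -0.3678]
Step 8: x=[3.6366 5.5455 6.2179] v=[-0.8164 -1.0580 -0.1257]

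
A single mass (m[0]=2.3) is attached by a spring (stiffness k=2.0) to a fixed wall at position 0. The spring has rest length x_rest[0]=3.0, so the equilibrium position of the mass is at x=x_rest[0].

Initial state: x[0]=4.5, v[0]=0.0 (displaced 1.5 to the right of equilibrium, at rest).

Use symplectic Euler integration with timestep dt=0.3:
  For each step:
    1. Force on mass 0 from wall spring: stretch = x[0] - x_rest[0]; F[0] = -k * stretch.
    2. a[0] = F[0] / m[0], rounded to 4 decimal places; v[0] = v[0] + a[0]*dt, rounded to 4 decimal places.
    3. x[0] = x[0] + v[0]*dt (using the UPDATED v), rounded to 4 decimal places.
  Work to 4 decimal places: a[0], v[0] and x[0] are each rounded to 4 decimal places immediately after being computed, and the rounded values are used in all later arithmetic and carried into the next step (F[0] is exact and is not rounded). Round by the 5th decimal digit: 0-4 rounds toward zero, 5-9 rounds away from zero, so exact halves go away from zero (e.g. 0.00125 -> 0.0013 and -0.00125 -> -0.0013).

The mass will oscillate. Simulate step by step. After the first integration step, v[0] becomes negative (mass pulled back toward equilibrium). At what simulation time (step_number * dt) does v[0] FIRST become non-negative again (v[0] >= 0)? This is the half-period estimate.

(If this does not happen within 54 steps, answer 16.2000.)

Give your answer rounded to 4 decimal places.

Answer: 3.6000

Derivation:
Step 0: x=[4.5000] v=[0.0000]
Step 1: x=[4.3826] v=[-0.3913]
Step 2: x=[4.1570] v=[-0.7520]
Step 3: x=[3.8409] v=[-1.0538]
Step 4: x=[3.4589] v=[-1.2732]
Step 5: x=[3.0410] v=[-1.3929]
Step 6: x=[2.6199] v=[-1.4036]
Step 7: x=[2.2286] v=[-1.3045]
Step 8: x=[1.8976] v=[-1.1033]
Step 9: x=[1.6529] v=[-0.8157]
Step 10: x=[1.5136] v=[-0.4643]
Step 11: x=[1.4906] v=[-0.0766]
Step 12: x=[1.5858] v=[0.3172]
First v>=0 after going negative at step 12, time=3.6000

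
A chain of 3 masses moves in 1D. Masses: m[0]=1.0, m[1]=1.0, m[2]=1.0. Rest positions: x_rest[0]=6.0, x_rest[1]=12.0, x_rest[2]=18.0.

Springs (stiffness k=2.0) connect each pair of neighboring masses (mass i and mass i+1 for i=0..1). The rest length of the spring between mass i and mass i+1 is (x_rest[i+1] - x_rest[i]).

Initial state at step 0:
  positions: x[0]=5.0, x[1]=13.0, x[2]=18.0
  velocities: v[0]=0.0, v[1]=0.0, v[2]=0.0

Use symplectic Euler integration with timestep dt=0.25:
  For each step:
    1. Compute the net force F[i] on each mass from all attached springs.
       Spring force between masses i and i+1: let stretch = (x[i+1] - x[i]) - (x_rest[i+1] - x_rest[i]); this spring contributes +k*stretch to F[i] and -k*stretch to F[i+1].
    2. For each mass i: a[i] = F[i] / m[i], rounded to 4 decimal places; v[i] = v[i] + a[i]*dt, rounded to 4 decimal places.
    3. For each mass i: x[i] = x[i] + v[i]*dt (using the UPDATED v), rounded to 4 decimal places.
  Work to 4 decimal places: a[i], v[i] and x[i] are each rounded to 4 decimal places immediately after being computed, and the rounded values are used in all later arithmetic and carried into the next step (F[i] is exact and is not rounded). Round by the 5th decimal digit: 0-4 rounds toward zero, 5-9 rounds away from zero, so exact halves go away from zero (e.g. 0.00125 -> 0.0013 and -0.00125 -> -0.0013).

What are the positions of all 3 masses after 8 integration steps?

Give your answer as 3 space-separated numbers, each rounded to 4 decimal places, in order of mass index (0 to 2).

Step 0: x=[5.0000 13.0000 18.0000] v=[0.0000 0.0000 0.0000]
Step 1: x=[5.2500 12.6250 18.1250] v=[1.0000 -1.5000 0.5000]
Step 2: x=[5.6719 12.0156 18.3125] v=[1.6875 -2.4375 0.7500]
Step 3: x=[6.1368 11.4004 18.4629] v=[1.8594 -2.4609 0.6016]
Step 4: x=[6.5096 11.0100 18.4805] v=[1.4912 -1.5615 0.0704]
Step 5: x=[6.6950 10.9909 18.3143] v=[0.7414 -0.0765 -0.6649]
Step 6: x=[6.6673 11.3502 17.9827] v=[-0.1107 1.4373 -1.3266]
Step 7: x=[6.4750 11.9532 17.5720] v=[-0.7693 2.4121 -1.6429]
Step 8: x=[6.2175 12.5738 17.2089] v=[-1.0302 2.4824 -1.4523]

Answer: 6.2175 12.5738 17.2089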